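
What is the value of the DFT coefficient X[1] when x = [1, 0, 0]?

X[1] = Σ(n=0 to 2) x[n] · ω_3^(1n) where ω_3 = e^(-2πi/3)
= (1)·ω_3^0 + (0)·ω_3^1 + (0)·ω_3^2

X[1] = 1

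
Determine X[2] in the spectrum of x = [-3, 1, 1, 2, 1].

X[2] = Σ(n=0 to 4) x[n] · ω_5^(2n) where ω_5 = e^(-2πi/5)
= (-3)·ω_5^0 + (1)·ω_5^2 + (1)·ω_5^4 + (2)·ω_5^6 + (1)·ω_5^8

X[2] = -3.6910-0.9511i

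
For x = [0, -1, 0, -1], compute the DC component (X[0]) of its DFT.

X[0] = Σ(n=0 to 3) x[n] · ω_4^0 = Σ x[n]
= (0) + (-1) + (0) + (-1)

X[0] = -2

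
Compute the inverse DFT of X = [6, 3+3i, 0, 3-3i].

x[n] = (1/4) Σ(k=0 to 3) X[k] · e^(2πikn/4)

Computing each x[n]:
x[0] = 3
x[1] = 0
x[2] = 0
x[3] = 3

x = [3, 0, 0, 3]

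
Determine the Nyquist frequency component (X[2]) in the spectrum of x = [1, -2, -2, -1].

X[2] = Σ(n=0 to 3) x[n] · ω_4^(2n) where ω_4 = e^(-2πi/4)
= (1)·ω_4^0 + (-2)·ω_4^2 + (-2)·ω_4^4 + (-1)·ω_4^6

X[2] = 2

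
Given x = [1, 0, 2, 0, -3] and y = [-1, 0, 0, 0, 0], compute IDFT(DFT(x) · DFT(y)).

(x ⊛ y)[n] = Σ(m=0 to 4) x[m] · y[(n-m) mod 5]

Computing each output sample:
(x ⊛ y)[0] = -1
(x ⊛ y)[1] = 0
(x ⊛ y)[2] = -2
(x ⊛ y)[3] = 0
(x ⊛ y)[4] = 3

x ⊛ y = [-1, 0, -2, 0, 3]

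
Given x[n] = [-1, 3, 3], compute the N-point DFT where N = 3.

X[k] = Σ(n=0 to 2) x[n] · ω_3^(nk)
where ω_3 = e^(-2πi/3)

Computing each X[k]:
X[0] = 5
X[1] = -4
X[2] = -4

X = [5, -4, -4]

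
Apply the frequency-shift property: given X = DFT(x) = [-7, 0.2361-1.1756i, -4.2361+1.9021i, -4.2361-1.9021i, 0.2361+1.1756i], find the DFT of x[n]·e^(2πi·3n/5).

Modulation property: DFT(ω_5^(-3n)·x[n]) = X[(k-3) mod 5], so circularly shift X by 3 positions.

X[k-3] = [-4.2361+1.9021i, -4.2361-1.9021i, 0.2361+1.1756i, -7, 0.2361-1.1756i]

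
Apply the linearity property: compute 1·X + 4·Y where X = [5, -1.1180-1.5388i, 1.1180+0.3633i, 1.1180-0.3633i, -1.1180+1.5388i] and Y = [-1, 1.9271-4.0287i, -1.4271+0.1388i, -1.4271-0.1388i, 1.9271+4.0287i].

By linearity: DFT(1x + 4y) = 1·DFT(x) + 4·DFT(y)
= 1·[5, -1.1180-1.5388i, 1.1180+0.3633i, 1.1180-0.3633i, -1.1180+1.5388i] + 4·[-1, 1.9271-4.0287i, -1.4271+0.1388i, -1.4271-0.1388i, 1.9271+4.0287i]

Computing element-wise:
Z[0] = 1·(5) + 4·(-1) = 1
Z[1] = 1·(-1.1180-1.5388i) + 4·(1.9271-4.0287i) = 6.5904-17.6536i
Z[2] = 1·(1.1180+0.3633i) + 4·(-1.4271+0.1388i) = -4.5904+0.9185i
Z[3] = 1·(1.1180-0.3633i) + 4·(-1.4271-0.1388i) = -4.5904-0.9185i
Z[4] = 1·(-1.1180+1.5388i) + 4·(1.9271+4.0287i) = 6.5904+17.6536i

DFT(1x + 4y) = 1·X + 4·Y = [1, 6.5904-17.6536i, -4.5904+0.9185i, -4.5904-0.9185i, 6.5904+17.6536i]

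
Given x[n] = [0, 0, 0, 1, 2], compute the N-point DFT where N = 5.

X[k] = Σ(n=0 to 4) x[n] · ω_5^(nk)
where ω_5 = e^(-2πi/5)

Computing each X[k]:
X[0] = 3
X[1] = -0.1910+2.4899i
X[2] = -1.3090+0.2245i
X[3] = -1.3090-0.2245i
X[4] = -0.1910-2.4899i

X = [3, -0.1910+2.4899i, -1.3090+0.2245i, -1.3090-0.2245i, -0.1910-2.4899i]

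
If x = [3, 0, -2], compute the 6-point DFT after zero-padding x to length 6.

Original 3-point DFT: [1, 4.0000-1.7321i, 4.0000+1.7321i]
Zero-padded 6-point DFT provides frequency interpolation.

DFT_6([x, 0, ...]) = [1, 4.0000+1.7321i, 4.0000-1.7321i, 1, 4.0000+1.7321i, 4.0000-1.7321i]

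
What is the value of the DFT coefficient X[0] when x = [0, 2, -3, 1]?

X[0] = Σ(n=0 to 3) x[n] · ω_4^0 = Σ x[n]
= (0) + (2) + (-3) + (1)

X[0] = 0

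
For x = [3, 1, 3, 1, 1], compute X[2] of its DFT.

X[2] = Σ(n=0 to 4) x[n] · ω_5^(2n) where ω_5 = e^(-2πi/5)
= (3)·ω_5^0 + (1)·ω_5^2 + (3)·ω_5^4 + (1)·ω_5^6 + (1)·ω_5^8

X[2] = 2.6180+1.9021i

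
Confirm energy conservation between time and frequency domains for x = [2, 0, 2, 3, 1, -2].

Time domain:
Σ|x[n]|² = |2|² + |0|² + |2|² + |3|² + |1|² + |-2|² = 22.0000

Frequency domain:
(1/6)Σ|X[k]|² = (1/6)(|6|² + |-3.5000-2.5981i|² + |4.5000-0.8660i|² + |4|² + |4.5000+0.8660i|² + |-3.5000+2.5981i|²) = (1/6)·132.0000 = 22.0000

Both sides agree, confirming Parseval's theorem.

Σ|x[n]|² = (1/N)Σ|X[k]|² = 22.0000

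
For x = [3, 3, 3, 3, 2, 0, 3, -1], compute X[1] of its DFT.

X[1] = Σ(n=0 to 7) x[n] · ω_8^(1n) where ω_8 = e^(-2πi/8)
= (3)·ω_8^0 + (3)·ω_8^1 + (3)·ω_8^2 + (3)·ω_8^3 + (2)·ω_8^4 + (0)·ω_8^5 + (3)·ω_8^6 + (-1)·ω_8^7

X[1] = 0.2929-4.9497i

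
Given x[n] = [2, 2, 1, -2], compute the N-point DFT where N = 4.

X[k] = Σ(n=0 to 3) x[n] · ω_4^(nk)
where ω_4 = e^(-2πi/4)

Computing each X[k]:
X[0] = 3
X[1] = 1-4i
X[2] = 3
X[3] = 1+4i

X = [3, 1-4i, 3, 1+4i]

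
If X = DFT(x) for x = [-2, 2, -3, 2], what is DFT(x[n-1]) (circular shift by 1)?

Time shift by 1: X_shifted[k] = ω_4^(1k) · X[k]
Shifted x = [2, -2, 2, -3]

DFT(x[n-1]) = [-1, -1i, 9, 1i]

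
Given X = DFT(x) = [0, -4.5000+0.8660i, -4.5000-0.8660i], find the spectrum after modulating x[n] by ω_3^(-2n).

Modulation property: DFT(ω_3^(-2n)·x[n]) = X[(k-2) mod 3], so circularly shift X by 2 positions.

X[k-2] = [-4.5000+0.8660i, -4.5000-0.8660i, 0]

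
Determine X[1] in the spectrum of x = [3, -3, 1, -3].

X[1] = Σ(n=0 to 3) x[n] · ω_4^(1n) where ω_4 = e^(-2πi/4)
= (3)·ω_4^0 + (-3)·ω_4^1 + (1)·ω_4^2 + (-3)·ω_4^3

X[1] = 2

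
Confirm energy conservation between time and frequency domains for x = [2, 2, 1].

Time domain:
Σ|x[n]|² = |2|² + |2|² + |1|² = 9.0000

Frequency domain:
(1/3)Σ|X[k]|² = (1/3)(|5|² + |0.5000-0.8660i|² + |0.5000+0.8660i|²) = (1/3)·27.0000 = 9.0000

Both sides agree, confirming Parseval's theorem.

Σ|x[n]|² = (1/N)Σ|X[k]|² = 9.0000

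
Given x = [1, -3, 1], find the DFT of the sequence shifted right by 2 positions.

Time shift by 2: X_shifted[k] = ω_3^(2k) · X[k]
Shifted x = [-3, 1, 1]

DFT(x[n-2]) = [-1, -4, -4]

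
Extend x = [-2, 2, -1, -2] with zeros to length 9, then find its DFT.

Original 4-point DFT: [-3, -1-4i, -3, -1+4i]
Zero-padded 9-point DFT provides frequency interpolation.

DFT_9([x, 0, ...]) = [-3, 0.3584+1.4313i, 0.2870-3.3596i, -4.5000-2.5981i, -3.6454+0.4052i, -3.6454-0.4052i, -4.5000+2.5981i, 0.2870+3.3596i, 0.3584-1.4313i]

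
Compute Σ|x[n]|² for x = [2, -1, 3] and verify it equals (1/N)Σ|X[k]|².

Time domain:
Σ|x[n]|² = |2|² + |-1|² + |3|² = 14.0000

Frequency domain:
(1/3)Σ|X[k]|² = (1/3)(|4|² + |1.0000+3.4641i|² + |1.0000-3.4641i|²) = (1/3)·42.0000 = 14.0000

Both sides agree, confirming Parseval's theorem.

Σ|x[n]|² = (1/N)Σ|X[k]|² = 14.0000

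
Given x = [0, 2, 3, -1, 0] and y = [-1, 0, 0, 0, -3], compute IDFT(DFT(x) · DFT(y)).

(x ⊛ y)[n] = Σ(m=0 to 4) x[m] · y[(n-m) mod 5]

Computing each output sample:
(x ⊛ y)[0] = -6
(x ⊛ y)[1] = -11
(x ⊛ y)[2] = 0
(x ⊛ y)[3] = 1
(x ⊛ y)[4] = 0

x ⊛ y = [-6, -11, 0, 1, 0]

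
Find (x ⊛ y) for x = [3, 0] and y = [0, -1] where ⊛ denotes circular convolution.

(x ⊛ y)[n] = Σ(m=0 to 1) x[m] · y[(n-m) mod 2]

Computing each output sample:
(x ⊛ y)[0] = 0
(x ⊛ y)[1] = -3

x ⊛ y = [0, -3]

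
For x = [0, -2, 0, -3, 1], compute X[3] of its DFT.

X[3] = Σ(n=0 to 4) x[n] · ω_5^(3n) where ω_5 = e^(-2πi/5)
= (0)·ω_5^0 + (-2)·ω_5^3 + (0)·ω_5^6 + (-3)·ω_5^9 + (1)·ω_5^12

X[3] = -0.1180-4.6165i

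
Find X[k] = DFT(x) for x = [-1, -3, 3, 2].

X[k] = Σ(n=0 to 3) x[n] · ω_4^(nk)
where ω_4 = e^(-2πi/4)

Computing each X[k]:
X[0] = 1
X[1] = -4+5i
X[2] = 3
X[3] = -4-5i

X = [1, -4+5i, 3, -4-5i]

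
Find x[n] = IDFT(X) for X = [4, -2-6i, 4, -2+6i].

x[n] = (1/4) Σ(k=0 to 3) X[k] · e^(2πikn/4)

Computing each x[n]:
x[0] = 1
x[1] = 3
x[2] = 3
x[3] = -3

x = [1, 3, 3, -3]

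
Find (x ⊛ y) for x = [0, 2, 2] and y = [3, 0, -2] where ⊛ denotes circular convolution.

(x ⊛ y)[n] = Σ(m=0 to 2) x[m] · y[(n-m) mod 3]

Computing each output sample:
(x ⊛ y)[0] = -4
(x ⊛ y)[1] = 2
(x ⊛ y)[2] = 6

x ⊛ y = [-4, 2, 6]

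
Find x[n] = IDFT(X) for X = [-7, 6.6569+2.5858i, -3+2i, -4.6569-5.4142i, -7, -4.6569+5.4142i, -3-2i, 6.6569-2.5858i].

x[n] = (1/8) Σ(k=0 to 7) X[k] · e^(2πikn/8)

Computing each x[n]:
x[0] = -2
x[1] = 2
x[2] = -3
x[3] = -1
x[4] = -3
x[5] = -3
x[6] = 1
x[7] = 2

x = [-2, 2, -3, -1, -3, -3, 1, 2]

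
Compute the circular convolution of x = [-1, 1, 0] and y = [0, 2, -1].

(x ⊛ y)[n] = Σ(m=0 to 2) x[m] · y[(n-m) mod 3]

Computing each output sample:
(x ⊛ y)[0] = -1
(x ⊛ y)[1] = -2
(x ⊛ y)[2] = 3

x ⊛ y = [-1, -2, 3]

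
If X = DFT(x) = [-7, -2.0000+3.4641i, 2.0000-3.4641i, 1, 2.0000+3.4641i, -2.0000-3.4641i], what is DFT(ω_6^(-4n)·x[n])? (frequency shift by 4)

Modulation property: DFT(ω_6^(-4n)·x[n]) = X[(k-4) mod 6], so circularly shift X by 4 positions.

X[k-4] = [2.0000-3.4641i, 1, 2.0000+3.4641i, -2.0000-3.4641i, -7, -2.0000+3.4641i]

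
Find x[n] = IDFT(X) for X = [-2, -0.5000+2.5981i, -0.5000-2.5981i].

x[n] = (1/3) Σ(k=0 to 2) X[k] · e^(2πikn/3)

Computing each x[n]:
x[0] = -1
x[1] = -2
x[2] = 1

x = [-1, -2, 1]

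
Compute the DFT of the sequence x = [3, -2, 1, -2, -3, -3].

X[k] = Σ(n=0 to 5) x[n] · ω_6^(nk)
where ω_6 = e^(-2πi/6)

Computing each X[k]:
X[0] = -6
X[1] = 3.5000-4.3301i
X[2] = 4.5000+2.5981i
X[3] = 8
X[4] = 4.5000-2.5981i
X[5] = 3.5000+4.3301i

X = [-6, 3.5000-4.3301i, 4.5000+2.5981i, 8, 4.5000-2.5981i, 3.5000+4.3301i]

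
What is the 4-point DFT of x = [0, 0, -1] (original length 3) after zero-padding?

Original 3-point DFT: [-1, 0.5000-0.8660i, 0.5000+0.8660i]
Zero-padded 4-point DFT provides frequency interpolation.

DFT_4([x, 0, ...]) = [-1, 1, -1, 1]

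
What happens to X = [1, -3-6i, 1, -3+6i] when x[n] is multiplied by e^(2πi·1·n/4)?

Modulation property: DFT(ω_4^(-1n)·x[n]) = X[(k-1) mod 4], so circularly shift X by 1 positions.

X[k-1] = [-3+6i, 1, -3-6i, 1]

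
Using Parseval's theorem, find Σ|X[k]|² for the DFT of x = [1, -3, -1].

Parseval: Σ|x[n]|² = (1/N)Σ|X[k]|², so Σ|X[k]|² = N·Σ|x[n]|² = 3·11.0000

Σ|X[k]|² = N·Σ|x[n]|² = 3·11.0000 = 33.0000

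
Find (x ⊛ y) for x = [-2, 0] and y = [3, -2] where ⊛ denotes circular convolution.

(x ⊛ y)[n] = Σ(m=0 to 1) x[m] · y[(n-m) mod 2]

Computing each output sample:
(x ⊛ y)[0] = -6
(x ⊛ y)[1] = 4

x ⊛ y = [-6, 4]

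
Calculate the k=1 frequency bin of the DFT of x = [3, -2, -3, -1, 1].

X[1] = Σ(n=0 to 4) x[n] · ω_5^(1n) where ω_5 = e^(-2πi/5)
= (3)·ω_5^0 + (-2)·ω_5^1 + (-3)·ω_5^2 + (-1)·ω_5^3 + (1)·ω_5^4

X[1] = 5.9271+4.0287i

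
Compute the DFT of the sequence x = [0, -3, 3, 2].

X[k] = Σ(n=0 to 3) x[n] · ω_4^(nk)
where ω_4 = e^(-2πi/4)

Computing each X[k]:
X[0] = 2
X[1] = -3+5i
X[2] = 4
X[3] = -3-5i

X = [2, -3+5i, 4, -3-5i]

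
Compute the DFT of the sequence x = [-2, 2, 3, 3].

X[k] = Σ(n=0 to 3) x[n] · ω_4^(nk)
where ω_4 = e^(-2πi/4)

Computing each X[k]:
X[0] = 6
X[1] = -5+1i
X[2] = -4
X[3] = -5-1i

X = [6, -5+1i, -4, -5-1i]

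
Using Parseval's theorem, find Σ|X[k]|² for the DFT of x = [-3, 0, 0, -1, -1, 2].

Parseval: Σ|x[n]|² = (1/N)Σ|X[k]|², so Σ|X[k]|² = N·Σ|x[n]|² = 6·15.0000

Σ|X[k]|² = N·Σ|x[n]|² = 6·15.0000 = 90.0000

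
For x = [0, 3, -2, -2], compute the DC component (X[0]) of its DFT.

X[0] = Σ(n=0 to 3) x[n] · ω_4^0 = Σ x[n]
= (0) + (3) + (-2) + (-2)

X[0] = -1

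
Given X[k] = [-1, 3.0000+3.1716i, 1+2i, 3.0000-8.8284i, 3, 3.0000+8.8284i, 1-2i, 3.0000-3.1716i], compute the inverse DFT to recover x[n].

x[n] = (1/8) Σ(k=0 to 7) X[k] · e^(2πikn/8)

Computing each x[n]:
x[0] = 2
x[1] = 0
x[2] = -3
x[3] = 1
x[4] = -1
x[5] = -2
x[6] = 3
x[7] = -1

x = [2, 0, -3, 1, -1, -2, 3, -1]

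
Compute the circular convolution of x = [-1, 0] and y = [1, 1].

(x ⊛ y)[n] = Σ(m=0 to 1) x[m] · y[(n-m) mod 2]

Computing each output sample:
(x ⊛ y)[0] = -1
(x ⊛ y)[1] = -1

x ⊛ y = [-1, -1]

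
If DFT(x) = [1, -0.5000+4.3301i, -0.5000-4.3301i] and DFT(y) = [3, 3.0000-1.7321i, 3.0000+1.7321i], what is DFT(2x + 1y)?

By linearity: DFT(2x + 1y) = 2·DFT(x) + 1·DFT(y)
= 2·[1, -0.5000+4.3301i, -0.5000-4.3301i] + 1·[3, 3.0000-1.7321i, 3.0000+1.7321i]

Computing element-wise:
Z[0] = 2·(1) + 1·(3) = 5
Z[1] = 2·(-0.5000+4.3301i) + 1·(3.0000-1.7321i) = 2.0000+6.9281i
Z[2] = 2·(-0.5000-4.3301i) + 1·(3.0000+1.7321i) = 2.0000-6.9281i

DFT(2x + 1y) = 2·X + 1·Y = [5, 2.0000+6.9281i, 2.0000-6.9281i]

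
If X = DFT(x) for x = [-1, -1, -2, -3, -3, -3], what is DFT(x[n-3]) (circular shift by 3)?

Time shift by 3: X_shifted[k] = ω_6^(3k) · X[k]
Shifted x = [-3, -3, -3, -1, -1, -2]

DFT(x[n-3]) = [-13, -2.5000+2.5981i, 0.5000-0.8660i, -1, 0.5000+0.8660i, -2.5000-2.5981i]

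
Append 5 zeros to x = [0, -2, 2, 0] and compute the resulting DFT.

Original 4-point DFT: [0, -2+2i, 4, -2-2i]
Zero-padded 9-point DFT provides frequency interpolation.

DFT_9([x, 0, ...]) = [0, -1.1848-0.6840i, -2.2267+1.2856i, 3.4641i, 3.4115+1.9696i, 3.4115-1.9696i, -3.4641i, -2.2267-1.2856i, -1.1848+0.6840i]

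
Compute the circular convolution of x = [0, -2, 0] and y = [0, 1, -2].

(x ⊛ y)[n] = Σ(m=0 to 2) x[m] · y[(n-m) mod 3]

Computing each output sample:
(x ⊛ y)[0] = 4
(x ⊛ y)[1] = 0
(x ⊛ y)[2] = -2

x ⊛ y = [4, 0, -2]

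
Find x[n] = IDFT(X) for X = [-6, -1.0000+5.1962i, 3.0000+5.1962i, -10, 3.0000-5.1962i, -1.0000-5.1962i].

x[n] = (1/6) Σ(k=0 to 5) X[k] · e^(2πikn/6)

Computing each x[n]:
x[0] = -2
x[1] = -3
x[2] = -3
x[3] = 2
x[4] = -3
x[5] = 3

x = [-2, -3, -3, 2, -3, 3]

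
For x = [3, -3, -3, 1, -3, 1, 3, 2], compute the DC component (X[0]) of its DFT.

X[0] = Σ(n=0 to 7) x[n] · ω_8^0 = Σ x[n]
= (3) + (-3) + (-3) + (1) + (-3) + (1) + (3) + (2)

X[0] = 1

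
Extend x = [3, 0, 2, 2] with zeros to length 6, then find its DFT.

Original 4-point DFT: [7, 1+2i, 3, 1-2i]
Zero-padded 6-point DFT provides frequency interpolation.

DFT_6([x, 0, ...]) = [7, -1.7321i, 4.0000+1.7321i, 3, 4.0000-1.7321i, 1.7321i]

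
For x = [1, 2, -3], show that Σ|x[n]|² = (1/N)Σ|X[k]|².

Time domain:
Σ|x[n]|² = |1|² + |2|² + |-3|² = 14.0000

Frequency domain:
(1/3)Σ|X[k]|² = (1/3)(|0|² + |1.5000-4.3301i|² + |1.5000+4.3301i|²) = (1/3)·42.0000 = 14.0000

Both sides agree, confirming Parseval's theorem.

Σ|x[n]|² = (1/N)Σ|X[k]|² = 14.0000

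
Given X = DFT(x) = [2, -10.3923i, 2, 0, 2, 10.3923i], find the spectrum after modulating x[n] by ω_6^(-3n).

Modulation property: DFT(ω_6^(-3n)·x[n]) = X[(k-3) mod 6], so circularly shift X by 3 positions.

X[k-3] = [0, 2, 10.3923i, 2, -10.3923i, 2]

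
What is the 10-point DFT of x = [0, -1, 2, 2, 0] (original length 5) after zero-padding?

Original 5-point DFT: [3, -3.5451+0.9511i, 2.0451+0.5878i, 2.0451-0.5878i, -3.5451-0.9511i]
Zero-padded 10-point DFT provides frequency interpolation.

DFT_10([x, 0, ...]) = [3, -0.8090-3.2164i, -3.5451+0.9511i, 0.3090+3.3022i, 2.0451+0.5878i, 1, 2.0451-0.5878i, 0.3090-3.3022i, -3.5451-0.9511i, -0.8090+3.2164i]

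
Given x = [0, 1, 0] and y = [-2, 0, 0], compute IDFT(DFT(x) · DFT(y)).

(x ⊛ y)[n] = Σ(m=0 to 2) x[m] · y[(n-m) mod 3]

Computing each output sample:
(x ⊛ y)[0] = 0
(x ⊛ y)[1] = -2
(x ⊛ y)[2] = 0

x ⊛ y = [0, -2, 0]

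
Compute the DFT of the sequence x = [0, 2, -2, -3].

X[k] = Σ(n=0 to 3) x[n] · ω_4^(nk)
where ω_4 = e^(-2πi/4)

Computing each X[k]:
X[0] = -3
X[1] = 2-5i
X[2] = -1
X[3] = 2+5i

X = [-3, 2-5i, -1, 2+5i]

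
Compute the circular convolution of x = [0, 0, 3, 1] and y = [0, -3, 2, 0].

(x ⊛ y)[n] = Σ(m=0 to 3) x[m] · y[(n-m) mod 4]

Computing each output sample:
(x ⊛ y)[0] = 3
(x ⊛ y)[1] = 2
(x ⊛ y)[2] = 0
(x ⊛ y)[3] = -9

x ⊛ y = [3, 2, 0, -9]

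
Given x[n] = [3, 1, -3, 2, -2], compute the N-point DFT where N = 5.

X[k] = Σ(n=0 to 4) x[n] · ω_5^(nk)
where ω_5 = e^(-2πi/5)

Computing each X[k]:
X[0] = 1
X[1] = 3.5000+0.0858i
X[2] = 3.5000-6.5186i
X[3] = 3.5000+6.5186i
X[4] = 3.5000-0.0858i

X = [1, 3.5000+0.0858i, 3.5000-6.5186i, 3.5000+6.5186i, 3.5000-0.0858i]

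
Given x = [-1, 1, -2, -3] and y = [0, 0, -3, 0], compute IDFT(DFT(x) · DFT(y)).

(x ⊛ y)[n] = Σ(m=0 to 3) x[m] · y[(n-m) mod 4]

Computing each output sample:
(x ⊛ y)[0] = 6
(x ⊛ y)[1] = 9
(x ⊛ y)[2] = 3
(x ⊛ y)[3] = -3

x ⊛ y = [6, 9, 3, -3]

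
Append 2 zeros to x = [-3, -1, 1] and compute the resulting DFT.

Original 3-point DFT: [-3, -3.0000+1.7321i, -3.0000-1.7321i]
Zero-padded 5-point DFT provides frequency interpolation.

DFT_5([x, 0, ...]) = [-3, -4.1180+0.3633i, -1.8820+1.5388i, -1.8820-1.5388i, -4.1180-0.3633i]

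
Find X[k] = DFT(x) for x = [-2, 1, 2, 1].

X[k] = Σ(n=0 to 3) x[n] · ω_4^(nk)
where ω_4 = e^(-2πi/4)

Computing each X[k]:
X[0] = 2
X[1] = -4
X[2] = -2
X[3] = -4

X = [2, -4, -2, -4]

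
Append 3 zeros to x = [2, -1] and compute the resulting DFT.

Original 2-point DFT: [1, 3]
Zero-padded 5-point DFT provides frequency interpolation.

DFT_5([x, 0, ...]) = [1, 1.6910+0.9511i, 2.8090+0.5878i, 2.8090-0.5878i, 1.6910-0.9511i]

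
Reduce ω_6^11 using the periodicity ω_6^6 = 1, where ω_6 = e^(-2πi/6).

Since ω_6^6 = 1, powers reduce modulo 6.
11 mod 6 = 5
So ω_6^11 = ω_6^5 = e^(-2πi·5/6)

ω_6^11 = ω_6^5 = 0.5000+0.8660i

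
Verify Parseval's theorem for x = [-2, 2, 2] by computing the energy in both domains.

Time domain:
Σ|x[n]|² = |-2|² + |2|² + |2|² = 12.0000

Frequency domain:
(1/3)Σ|X[k]|² = (1/3)(|2|² + |-4|² + |-4|²) = (1/3)·36.0000 = 12.0000

Both sides agree, confirming Parseval's theorem.

Σ|x[n]|² = (1/N)Σ|X[k]|² = 12.0000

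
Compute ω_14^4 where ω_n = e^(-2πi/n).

ω_14^4 = e^(-2πi·4/14)
= cos(-2π·4/14) + i·sin(-2π·4/14)
= cos(-8π/14) + i·sin(-8π/14)

ω_14^4 = cos(-8π/14) + i·sin(-8π/14) = -0.2225-0.9749i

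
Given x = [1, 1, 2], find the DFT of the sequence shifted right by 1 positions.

Time shift by 1: X_shifted[k] = ω_3^(1k) · X[k]
Shifted x = [2, 1, 1]

DFT(x[n-1]) = [4, 1, 1]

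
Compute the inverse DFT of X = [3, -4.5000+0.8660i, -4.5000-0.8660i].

x[n] = (1/3) Σ(k=0 to 2) X[k] · e^(2πikn/3)

Computing each x[n]:
x[0] = -2
x[1] = 2
x[2] = 3

x = [-2, 2, 3]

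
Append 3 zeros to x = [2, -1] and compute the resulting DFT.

Original 2-point DFT: [1, 3]
Zero-padded 5-point DFT provides frequency interpolation.

DFT_5([x, 0, ...]) = [1, 1.6910+0.9511i, 2.8090+0.5878i, 2.8090-0.5878i, 1.6910-0.9511i]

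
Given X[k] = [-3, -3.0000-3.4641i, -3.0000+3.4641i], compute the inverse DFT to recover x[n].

x[n] = (1/3) Σ(k=0 to 2) X[k] · e^(2πikn/3)

Computing each x[n]:
x[0] = -3
x[1] = 2
x[2] = -2

x = [-3, 2, -2]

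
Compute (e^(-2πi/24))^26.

Since ω_24^24 = 1, powers reduce modulo 24.
26 mod 24 = 2
So ω_24^26 = ω_24^2 = e^(-2πi·2/24)

ω_24^26 = ω_24^2 = 0.8660-0.5000i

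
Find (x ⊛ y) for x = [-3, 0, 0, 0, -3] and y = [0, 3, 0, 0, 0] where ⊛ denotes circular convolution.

(x ⊛ y)[n] = Σ(m=0 to 4) x[m] · y[(n-m) mod 5]

Computing each output sample:
(x ⊛ y)[0] = -9
(x ⊛ y)[1] = -9
(x ⊛ y)[2] = 0
(x ⊛ y)[3] = 0
(x ⊛ y)[4] = 0

x ⊛ y = [-9, -9, 0, 0, 0]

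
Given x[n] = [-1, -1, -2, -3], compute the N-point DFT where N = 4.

X[k] = Σ(n=0 to 3) x[n] · ω_4^(nk)
where ω_4 = e^(-2πi/4)

Computing each X[k]:
X[0] = -7
X[1] = 1-2i
X[2] = 1
X[3] = 1+2i

X = [-7, 1-2i, 1, 1+2i]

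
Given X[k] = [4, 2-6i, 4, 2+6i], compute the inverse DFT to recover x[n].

x[n] = (1/4) Σ(k=0 to 3) X[k] · e^(2πikn/4)

Computing each x[n]:
x[0] = 3
x[1] = 3
x[2] = 1
x[3] = -3

x = [3, 3, 1, -3]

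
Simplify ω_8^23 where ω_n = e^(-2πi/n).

Since ω_8^8 = 1, powers reduce modulo 8.
23 mod 8 = 7
So ω_8^23 = ω_8^7 = e^(-2πi·7/8)

ω_8^23 = ω_8^7 = 0.7071+0.7071i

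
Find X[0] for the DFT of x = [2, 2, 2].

X[0] = Σ(n=0 to 2) x[n] · ω_3^0 = Σ x[n]
= (2) + (2) + (2)

X[0] = 6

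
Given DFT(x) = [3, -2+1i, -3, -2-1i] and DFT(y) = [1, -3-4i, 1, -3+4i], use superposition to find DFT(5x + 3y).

By linearity: DFT(5x + 3y) = 5·DFT(x) + 3·DFT(y)
= 5·[3, -2+1i, -3, -2-1i] + 3·[1, -3-4i, 1, -3+4i]

Computing element-wise:
Z[0] = 5·(3) + 3·(1) = 18
Z[1] = 5·(-2+1i) + 3·(-3-4i) = -19-7i
Z[2] = 5·(-3) + 3·(1) = -12
Z[3] = 5·(-2-1i) + 3·(-3+4i) = -19+7i

DFT(5x + 3y) = 5·X + 3·Y = [18, -19-7i, -12, -19+7i]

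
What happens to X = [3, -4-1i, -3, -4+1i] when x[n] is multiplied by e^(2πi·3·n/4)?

Modulation property: DFT(ω_4^(-3n)·x[n]) = X[(k-3) mod 4], so circularly shift X by 3 positions.

X[k-3] = [-4-1i, -3, -4+1i, 3]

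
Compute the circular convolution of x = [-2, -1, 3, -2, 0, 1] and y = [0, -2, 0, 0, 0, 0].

(x ⊛ y)[n] = Σ(m=0 to 5) x[m] · y[(n-m) mod 6]

Computing each output sample:
(x ⊛ y)[0] = -2
(x ⊛ y)[1] = 4
(x ⊛ y)[2] = 2
(x ⊛ y)[3] = -6
(x ⊛ y)[4] = 4
(x ⊛ y)[5] = 0

x ⊛ y = [-2, 4, 2, -6, 4, 0]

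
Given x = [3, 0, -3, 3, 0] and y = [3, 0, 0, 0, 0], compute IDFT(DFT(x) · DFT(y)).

(x ⊛ y)[n] = Σ(m=0 to 4) x[m] · y[(n-m) mod 5]

Computing each output sample:
(x ⊛ y)[0] = 9
(x ⊛ y)[1] = 0
(x ⊛ y)[2] = -9
(x ⊛ y)[3] = 9
(x ⊛ y)[4] = 0

x ⊛ y = [9, 0, -9, 9, 0]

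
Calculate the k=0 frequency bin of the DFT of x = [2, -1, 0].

X[0] = Σ(n=0 to 2) x[n] · ω_3^0 = Σ x[n]
= (2) + (-1) + (0)

X[0] = 1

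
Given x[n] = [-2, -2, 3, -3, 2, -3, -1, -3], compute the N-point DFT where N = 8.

X[k] = Σ(n=0 to 7) x[n] · ω_8^(nk)
where ω_8 = e^(-2πi/8)

Computing each X[k]:
X[0] = -9
X[1] = -3.2929-4.7071i
X[2] = -2-1i
X[3] = -4.7071+3.2929i
X[4] = 13
X[5] = -4.7071-3.2929i
X[6] = -2+1i
X[7] = -3.2929+4.7071i

X = [-9, -3.2929-4.7071i, -2-1i, -4.7071+3.2929i, 13, -4.7071-3.2929i, -2+1i, -3.2929+4.7071i]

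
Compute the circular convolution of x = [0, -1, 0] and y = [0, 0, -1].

(x ⊛ y)[n] = Σ(m=0 to 2) x[m] · y[(n-m) mod 3]

Computing each output sample:
(x ⊛ y)[0] = 1
(x ⊛ y)[1] = 0
(x ⊛ y)[2] = 0

x ⊛ y = [1, 0, 0]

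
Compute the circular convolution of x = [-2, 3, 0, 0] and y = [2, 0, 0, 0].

(x ⊛ y)[n] = Σ(m=0 to 3) x[m] · y[(n-m) mod 4]

Computing each output sample:
(x ⊛ y)[0] = -4
(x ⊛ y)[1] = 6
(x ⊛ y)[2] = 0
(x ⊛ y)[3] = 0

x ⊛ y = [-4, 6, 0, 0]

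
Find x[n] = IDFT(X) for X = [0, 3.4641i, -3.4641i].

x[n] = (1/3) Σ(k=0 to 2) X[k] · e^(2πikn/3)

Computing each x[n]:
x[0] = 0
x[1] = -2
x[2] = 2

x = [0, -2, 2]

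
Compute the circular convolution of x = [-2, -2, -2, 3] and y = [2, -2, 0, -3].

(x ⊛ y)[n] = Σ(m=0 to 3) x[m] · y[(n-m) mod 4]

Computing each output sample:
(x ⊛ y)[0] = -4
(x ⊛ y)[1] = 6
(x ⊛ y)[2] = -9
(x ⊛ y)[3] = 16

x ⊛ y = [-4, 6, -9, 16]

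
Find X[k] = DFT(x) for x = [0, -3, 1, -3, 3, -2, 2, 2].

X[k] = Σ(n=0 to 7) x[n] · ω_8^(nk)
where ω_8 = e^(-2πi/8)

Computing each X[k]:
X[0] = 0
X[1] = -0.1716+5.2426i
X[2] = 4i
X[3] = -5.8284+3.2426i
X[4] = 12
X[5] = -5.8284-3.2426i
X[6] = -4i
X[7] = -0.1716-5.2426i

X = [0, -0.1716+5.2426i, 4i, -5.8284+3.2426i, 12, -5.8284-3.2426i, -4i, -0.1716-5.2426i]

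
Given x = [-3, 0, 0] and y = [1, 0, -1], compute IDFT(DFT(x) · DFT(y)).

(x ⊛ y)[n] = Σ(m=0 to 2) x[m] · y[(n-m) mod 3]

Computing each output sample:
(x ⊛ y)[0] = -3
(x ⊛ y)[1] = 0
(x ⊛ y)[2] = 3

x ⊛ y = [-3, 0, 3]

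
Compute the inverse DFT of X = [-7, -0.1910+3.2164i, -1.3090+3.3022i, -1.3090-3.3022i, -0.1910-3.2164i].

x[n] = (1/5) Σ(k=0 to 4) X[k] · e^(2πikn/5)

Computing each x[n]:
x[0] = -2
x[1] = -3
x[2] = -1
x[3] = -2
x[4] = 1

x = [-2, -3, -1, -2, 1]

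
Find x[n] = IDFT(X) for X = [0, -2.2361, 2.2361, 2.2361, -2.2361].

x[n] = (1/5) Σ(k=0 to 4) X[k] · e^(2πikn/5)

Computing each x[n]:
x[0] = 0
x[1] = -1
x[2] = 1
x[3] = 1
x[4] = -1

x = [0, -1, 1, 1, -1]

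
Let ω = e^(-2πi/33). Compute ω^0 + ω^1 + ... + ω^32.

Sum of all nth roots of unity equals 0 for n > 1 (geometric series with r ≠ 1).

0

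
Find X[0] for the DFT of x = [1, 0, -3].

X[0] = Σ(n=0 to 2) x[n] · ω_3^0 = Σ x[n]
= (1) + (0) + (-3)

X[0] = -2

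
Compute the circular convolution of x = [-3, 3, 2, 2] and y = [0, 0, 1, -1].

(x ⊛ y)[n] = Σ(m=0 to 3) x[m] · y[(n-m) mod 4]

Computing each output sample:
(x ⊛ y)[0] = -1
(x ⊛ y)[1] = 0
(x ⊛ y)[2] = -5
(x ⊛ y)[3] = 6

x ⊛ y = [-1, 0, -5, 6]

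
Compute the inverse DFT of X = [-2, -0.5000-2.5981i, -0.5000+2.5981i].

x[n] = (1/3) Σ(k=0 to 2) X[k] · e^(2πikn/3)

Computing each x[n]:
x[0] = -1
x[1] = 1
x[2] = -2

x = [-1, 1, -2]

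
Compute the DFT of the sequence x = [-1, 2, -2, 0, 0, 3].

X[k] = Σ(n=0 to 5) x[n] · ω_6^(nk)
where ω_6 = e^(-2πi/6)

Computing each X[k]:
X[0] = 2
X[1] = 2.5000+2.5981i
X[2] = -2.5000-0.8660i
X[3] = -8
X[4] = -2.5000+0.8660i
X[5] = 2.5000-2.5981i

X = [2, 2.5000+2.5981i, -2.5000-0.8660i, -8, -2.5000+0.8660i, 2.5000-2.5981i]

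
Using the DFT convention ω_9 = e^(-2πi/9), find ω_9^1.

ω_9^1 = e^(-2πi·1/9)
= cos(-2π·1/9) + i·sin(-2π·1/9)
= cos(-2π/9) + i·sin(-2π/9)

ω_9^1 = cos(-2π/9) + i·sin(-2π/9) = 0.7660-0.6428i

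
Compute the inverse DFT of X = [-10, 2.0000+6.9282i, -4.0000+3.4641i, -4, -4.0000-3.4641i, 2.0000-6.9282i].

x[n] = (1/6) Σ(k=0 to 5) X[k] · e^(2πikn/6)

Computing each x[n]:
x[0] = -3
x[1] = -3
x[2] = -3
x[3] = -3
x[4] = -1
x[5] = 3

x = [-3, -3, -3, -3, -1, 3]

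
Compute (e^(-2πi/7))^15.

Since ω_7^7 = 1, powers reduce modulo 7.
15 mod 7 = 1
So ω_7^15 = ω_7^1 = e^(-2πi·1/7)

ω_7^15 = ω_7^1 = 0.6235-0.7818i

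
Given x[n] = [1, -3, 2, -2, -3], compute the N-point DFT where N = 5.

X[k] = Σ(n=0 to 4) x[n] · ω_5^(nk)
where ω_5 = e^(-2πi/5)

Computing each X[k]:
X[0] = -5
X[1] = -0.8541-2.3511i
X[2] = 5.8541+3.8042i
X[3] = 5.8541-3.8042i
X[4] = -0.8541+2.3511i

X = [-5, -0.8541-2.3511i, 5.8541+3.8042i, 5.8541-3.8042i, -0.8541+2.3511i]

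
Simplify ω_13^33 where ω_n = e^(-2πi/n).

Since ω_13^13 = 1, powers reduce modulo 13.
33 mod 13 = 7
So ω_13^33 = ω_13^7 = e^(-2πi·7/13)

ω_13^33 = ω_13^7 = -0.9709+0.2393i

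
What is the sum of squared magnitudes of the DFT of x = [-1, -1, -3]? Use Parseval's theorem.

Parseval: Σ|x[n]|² = (1/N)Σ|X[k]|², so Σ|X[k]|² = N·Σ|x[n]|² = 3·11.0000

Σ|X[k]|² = N·Σ|x[n]|² = 3·11.0000 = 33.0000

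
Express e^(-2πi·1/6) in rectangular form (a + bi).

ω_6^1 = e^(-2πi·1/6)
= cos(-2π·1/6) + i·sin(-2π·1/6)
= cos(-2π/6) + i·sin(-2π/6)

ω_6^1 = cos(-2π/6) + i·sin(-2π/6) = 0.5000-0.8660i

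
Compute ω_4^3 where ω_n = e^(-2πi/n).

ω_4^3 = e^(-2πi·3/4)
= cos(-2π·3/4) + i·sin(-2π·3/4)
= cos(-6π/4) + i·sin(-6π/4)

ω_4^3 = cos(-6π/4) + i·sin(-6π/4) = 1i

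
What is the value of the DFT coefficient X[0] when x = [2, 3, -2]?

X[0] = Σ(n=0 to 2) x[n] · ω_3^0 = Σ x[n]
= (2) + (3) + (-2)

X[0] = 3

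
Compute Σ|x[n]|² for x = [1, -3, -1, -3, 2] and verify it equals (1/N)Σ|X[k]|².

Time domain:
Σ|x[n]|² = |1|² + |-3|² + |-1|² + |-3|² + |2|² = 24.0000

Frequency domain:
(1/5)Σ|X[k]|² = (1/5)(|-4|² + |3.9271+3.5797i|² + |0.5729+4.8410i|² + |0.5729-4.8410i|² + |3.9271-3.5797i|²) = (1/5)·120.0000 = 24.0000

Both sides agree, confirming Parseval's theorem.

Σ|x[n]|² = (1/N)Σ|X[k]|² = 24.0000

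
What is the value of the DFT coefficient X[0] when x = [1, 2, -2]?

X[0] = Σ(n=0 to 2) x[n] · ω_3^0 = Σ x[n]
= (1) + (2) + (-2)

X[0] = 1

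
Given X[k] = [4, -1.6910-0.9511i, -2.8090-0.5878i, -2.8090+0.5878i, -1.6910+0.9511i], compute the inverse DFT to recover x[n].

x[n] = (1/5) Σ(k=0 to 4) X[k] · e^(2πikn/5)

Computing each x[n]:
x[0] = -1
x[1] = 2
x[2] = 1
x[3] = 1
x[4] = 1

x = [-1, 2, 1, 1, 1]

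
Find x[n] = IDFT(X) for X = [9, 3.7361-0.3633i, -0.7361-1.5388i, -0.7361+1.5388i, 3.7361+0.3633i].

x[n] = (1/5) Σ(k=0 to 4) X[k] · e^(2πikn/5)

Computing each x[n]:
x[0] = 3
x[1] = 3
x[2] = 0
x[3] = 1
x[4] = 2

x = [3, 3, 0, 1, 2]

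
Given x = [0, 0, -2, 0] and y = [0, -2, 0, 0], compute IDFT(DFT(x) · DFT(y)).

(x ⊛ y)[n] = Σ(m=0 to 3) x[m] · y[(n-m) mod 4]

Computing each output sample:
(x ⊛ y)[0] = 0
(x ⊛ y)[1] = 0
(x ⊛ y)[2] = 0
(x ⊛ y)[3] = 4

x ⊛ y = [0, 0, 0, 4]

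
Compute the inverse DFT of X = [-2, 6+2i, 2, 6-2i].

x[n] = (1/4) Σ(k=0 to 3) X[k] · e^(2πikn/4)

Computing each x[n]:
x[0] = 3
x[1] = -2
x[2] = -3
x[3] = 0

x = [3, -2, -3, 0]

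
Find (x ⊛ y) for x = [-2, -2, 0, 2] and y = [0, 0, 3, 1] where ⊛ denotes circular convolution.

(x ⊛ y)[n] = Σ(m=0 to 3) x[m] · y[(n-m) mod 4]

Computing each output sample:
(x ⊛ y)[0] = -2
(x ⊛ y)[1] = 6
(x ⊛ y)[2] = -4
(x ⊛ y)[3] = -8

x ⊛ y = [-2, 6, -4, -8]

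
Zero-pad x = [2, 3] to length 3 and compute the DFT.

Original 2-point DFT: [5, -1]
Zero-padded 3-point DFT provides frequency interpolation.

DFT_3([x, 0, ...]) = [5, 0.5000-2.5981i, 0.5000+2.5981i]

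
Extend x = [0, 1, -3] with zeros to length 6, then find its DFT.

Original 3-point DFT: [-2, 1.0000-3.4641i, 1.0000+3.4641i]
Zero-padded 6-point DFT provides frequency interpolation.

DFT_6([x, 0, ...]) = [-2, 2.0000+1.7321i, 1.0000-3.4641i, -4, 1.0000+3.4641i, 2.0000-1.7321i]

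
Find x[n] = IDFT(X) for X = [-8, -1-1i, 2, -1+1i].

x[n] = (1/4) Σ(k=0 to 3) X[k] · e^(2πikn/4)

Computing each x[n]:
x[0] = -2
x[1] = -2
x[2] = -1
x[3] = -3

x = [-2, -2, -1, -3]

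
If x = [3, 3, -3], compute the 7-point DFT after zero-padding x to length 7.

Original 3-point DFT: [3, 3.0000-5.1962i, 3.0000+5.1962i]
Zero-padded 7-point DFT provides frequency interpolation.

DFT_7([x, 0, ...]) = [3, 5.5380+0.5793i, 5.0353-4.2264i, -1.5734-3.6471i, -1.5734+3.6471i, 5.0353+4.2264i, 5.5380-0.5793i]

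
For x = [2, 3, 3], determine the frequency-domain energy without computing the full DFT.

Parseval: Σ|x[n]|² = (1/N)Σ|X[k]|², so Σ|X[k]|² = N·Σ|x[n]|² = 3·22.0000

Σ|X[k]|² = N·Σ|x[n]|² = 3·22.0000 = 66.0000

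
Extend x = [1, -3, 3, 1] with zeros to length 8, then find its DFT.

Original 4-point DFT: [2, -2+4i, 6, -2-4i]
Zero-padded 8-point DFT provides frequency interpolation.

DFT_8([x, 0, ...]) = [2, -1.8284-1.5858i, -2+4i, 3.8284+4.4142i, 6, 3.8284-4.4142i, -2-4i, -1.8284+1.5858i]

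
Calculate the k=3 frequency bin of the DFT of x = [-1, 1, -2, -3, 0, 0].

X[3] = Σ(n=0 to 5) x[n] · ω_6^(3n) where ω_6 = e^(-2πi/6)
= (-1)·ω_6^0 + (1)·ω_6^3 + (-2)·ω_6^6 + (-3)·ω_6^9 + (0)·ω_6^12 + (0)·ω_6^15

X[3] = -1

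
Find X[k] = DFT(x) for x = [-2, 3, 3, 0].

X[k] = Σ(n=0 to 3) x[n] · ω_4^(nk)
where ω_4 = e^(-2πi/4)

Computing each X[k]:
X[0] = 4
X[1] = -5-3i
X[2] = -2
X[3] = -5+3i

X = [4, -5-3i, -2, -5+3i]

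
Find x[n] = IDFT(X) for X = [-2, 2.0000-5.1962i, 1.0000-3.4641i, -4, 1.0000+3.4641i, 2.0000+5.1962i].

x[n] = (1/6) Σ(k=0 to 5) X[k] · e^(2πikn/6)

Computing each x[n]:
x[0] = 0
x[1] = 3
x[2] = -1
x[3] = 0
x[4] = -2
x[5] = -2

x = [0, 3, -1, 0, -2, -2]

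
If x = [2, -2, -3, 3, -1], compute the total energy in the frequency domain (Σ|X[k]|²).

Parseval: Σ|x[n]|² = (1/N)Σ|X[k]|², so Σ|X[k]|² = N·Σ|x[n]|² = 5·27.0000

Σ|X[k]|² = N·Σ|x[n]|² = 5·27.0000 = 135.0000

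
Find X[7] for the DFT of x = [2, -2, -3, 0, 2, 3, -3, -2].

X[7] = Σ(n=0 to 7) x[n] · ω_8^(7n) where ω_8 = e^(-2πi/8)
= (2)·ω_8^0 + (-2)·ω_8^7 + (-3)·ω_8^14 + (0)·ω_8^21 + (2)·ω_8^28 + (3)·ω_8^35 + (-3)·ω_8^42 + (-2)·ω_8^49

X[7] = -4.9497-2.1213i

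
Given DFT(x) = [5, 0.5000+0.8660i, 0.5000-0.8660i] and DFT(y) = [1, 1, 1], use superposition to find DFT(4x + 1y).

By linearity: DFT(4x + 1y) = 4·DFT(x) + 1·DFT(y)
= 4·[5, 0.5000+0.8660i, 0.5000-0.8660i] + 1·[1, 1, 1]

Computing element-wise:
Z[0] = 4·(5) + 1·(1) = 21
Z[1] = 4·(0.5000+0.8660i) + 1·(1) = 3.0000+3.4640i
Z[2] = 4·(0.5000-0.8660i) + 1·(1) = 3.0000-3.4640i

DFT(4x + 1y) = 4·X + 1·Y = [21, 3.0000+3.4640i, 3.0000-3.4640i]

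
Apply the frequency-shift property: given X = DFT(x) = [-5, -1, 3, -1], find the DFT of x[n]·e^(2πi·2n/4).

Modulation property: DFT(ω_4^(-2n)·x[n]) = X[(k-2) mod 4], so circularly shift X by 2 positions.

X[k-2] = [3, -1, -5, -1]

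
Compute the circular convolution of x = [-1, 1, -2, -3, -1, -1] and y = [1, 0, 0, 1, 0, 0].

(x ⊛ y)[n] = Σ(m=0 to 5) x[m] · y[(n-m) mod 6]

Computing each output sample:
(x ⊛ y)[0] = -4
(x ⊛ y)[1] = 0
(x ⊛ y)[2] = -3
(x ⊛ y)[3] = -4
(x ⊛ y)[4] = 0
(x ⊛ y)[5] = -3

x ⊛ y = [-4, 0, -3, -4, 0, -3]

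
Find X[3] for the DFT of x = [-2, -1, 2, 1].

X[3] = Σ(n=0 to 3) x[n] · ω_4^(3n) where ω_4 = e^(-2πi/4)
= (-2)·ω_4^0 + (-1)·ω_4^3 + (2)·ω_4^6 + (1)·ω_4^9

X[3] = -4-2i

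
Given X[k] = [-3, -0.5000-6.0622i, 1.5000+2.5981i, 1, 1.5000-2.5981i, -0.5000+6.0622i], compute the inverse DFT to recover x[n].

x[n] = (1/6) Σ(k=0 to 5) X[k] · e^(2πikn/6)

Computing each x[n]:
x[0] = 0
x[1] = 0
x[2] = 2
x[3] = 0
x[4] = -3
x[5] = -2

x = [0, 0, 2, 0, -3, -2]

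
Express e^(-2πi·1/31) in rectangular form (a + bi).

ω_31^1 = e^(-2πi·1/31)
= cos(-2π·1/31) + i·sin(-2π·1/31)
= cos(-2π/31) + i·sin(-2π/31)

ω_31^1 = cos(-2π/31) + i·sin(-2π/31) = 0.9795-0.2013i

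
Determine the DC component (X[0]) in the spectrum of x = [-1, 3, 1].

X[0] = Σ(n=0 to 2) x[n] · ω_3^0 = Σ x[n]
= (-1) + (3) + (1)

X[0] = 3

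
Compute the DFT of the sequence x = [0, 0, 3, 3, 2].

X[k] = Σ(n=0 to 4) x[n] · ω_5^(nk)
where ω_5 = e^(-2πi/5)

Computing each X[k]:
X[0] = 8
X[1] = -4.2361+1.9021i
X[2] = 0.2361+1.1756i
X[3] = 0.2361-1.1756i
X[4] = -4.2361-1.9021i

X = [8, -4.2361+1.9021i, 0.2361+1.1756i, 0.2361-1.1756i, -4.2361-1.9021i]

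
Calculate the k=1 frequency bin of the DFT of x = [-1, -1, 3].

X[1] = Σ(n=0 to 2) x[n] · ω_3^(1n) where ω_3 = e^(-2πi/3)
= (-1)·ω_3^0 + (-1)·ω_3^1 + (3)·ω_3^2

X[1] = -2.0000+3.4641i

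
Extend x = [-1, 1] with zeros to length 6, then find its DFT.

Original 2-point DFT: [0, -2]
Zero-padded 6-point DFT provides frequency interpolation.

DFT_6([x, 0, ...]) = [0, -0.5000-0.8660i, -1.5000-0.8660i, -2, -1.5000+0.8660i, -0.5000+0.8660i]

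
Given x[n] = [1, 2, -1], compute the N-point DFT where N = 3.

X[k] = Σ(n=0 to 2) x[n] · ω_3^(nk)
where ω_3 = e^(-2πi/3)

Computing each X[k]:
X[0] = 2
X[1] = 0.5000-2.5981i
X[2] = 0.5000+2.5981i

X = [2, 0.5000-2.5981i, 0.5000+2.5981i]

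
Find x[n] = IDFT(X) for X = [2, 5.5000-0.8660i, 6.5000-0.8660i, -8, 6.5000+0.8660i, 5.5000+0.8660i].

x[n] = (1/6) Σ(k=0 to 5) X[k] · e^(2πikn/6)

Computing each x[n]:
x[0] = 3
x[1] = 2
x[2] = -3
x[3] = 2
x[4] = -3
x[5] = 1

x = [3, 2, -3, 2, -3, 1]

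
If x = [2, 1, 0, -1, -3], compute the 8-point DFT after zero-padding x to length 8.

Original 5-point DFT: [-1, 2.1910-4.3920i, 3.3090-1.4001i, 3.3090+1.4001i, 2.1910+4.3920i]
Zero-padded 8-point DFT provides frequency interpolation.

DFT_8([x, 0, ...]) = [-1, 6.4142, -1-2i, 3.5858, -1, 3.5858, -1+2i, 6.4142]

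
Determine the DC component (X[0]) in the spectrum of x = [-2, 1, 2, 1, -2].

X[0] = Σ(n=0 to 4) x[n] · ω_5^0 = Σ x[n]
= (-2) + (1) + (2) + (1) + (-2)

X[0] = 0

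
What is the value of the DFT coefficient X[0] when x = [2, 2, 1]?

X[0] = Σ(n=0 to 2) x[n] · ω_3^0 = Σ x[n]
= (2) + (2) + (1)

X[0] = 5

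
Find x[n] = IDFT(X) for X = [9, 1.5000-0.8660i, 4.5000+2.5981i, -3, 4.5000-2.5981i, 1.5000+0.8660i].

x[n] = (1/6) Σ(k=0 to 5) X[k] · e^(2πikn/6)

Computing each x[n]:
x[0] = 3
x[1] = 1
x[2] = 1
x[3] = 3
x[4] = -1
x[5] = 2

x = [3, 1, 1, 3, -1, 2]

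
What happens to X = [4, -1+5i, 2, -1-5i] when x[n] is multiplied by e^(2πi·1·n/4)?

Modulation property: DFT(ω_4^(-1n)·x[n]) = X[(k-1) mod 4], so circularly shift X by 1 positions.

X[k-1] = [-1-5i, 4, -1+5i, 2]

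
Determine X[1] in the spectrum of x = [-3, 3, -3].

X[1] = Σ(n=0 to 2) x[n] · ω_3^(1n) where ω_3 = e^(-2πi/3)
= (-3)·ω_3^0 + (3)·ω_3^1 + (-3)·ω_3^2

X[1] = -3.0000-5.1962i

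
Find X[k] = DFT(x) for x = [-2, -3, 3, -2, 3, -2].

X[k] = Σ(n=0 to 5) x[n] · ω_6^(nk)
where ω_6 = e^(-2πi/6)

Computing each X[k]:
X[0] = -3
X[1] = -5.5000+0.8660i
X[2] = -4.5000+0.8660i
X[3] = 11
X[4] = -4.5000-0.8660i
X[5] = -5.5000-0.8660i

X = [-3, -5.5000+0.8660i, -4.5000+0.8660i, 11, -4.5000-0.8660i, -5.5000-0.8660i]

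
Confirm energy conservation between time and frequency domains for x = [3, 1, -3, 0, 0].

Time domain:
Σ|x[n]|² = |3|² + |1|² + |-3|² + |0|² + |0|² = 19.0000

Frequency domain:
(1/5)Σ|X[k]|² = (1/5)(|1|² + |5.7361+0.8123i|² + |1.2639-3.4410i|² + |1.2639+3.4410i|² + |5.7361-0.8123i|²) = (1/5)·95.0000 = 19.0000

Both sides agree, confirming Parseval's theorem.

Σ|x[n]|² = (1/N)Σ|X[k]|² = 19.0000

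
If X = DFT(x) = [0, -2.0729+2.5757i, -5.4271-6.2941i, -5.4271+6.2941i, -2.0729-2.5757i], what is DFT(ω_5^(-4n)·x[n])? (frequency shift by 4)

Modulation property: DFT(ω_5^(-4n)·x[n]) = X[(k-4) mod 5], so circularly shift X by 4 positions.

X[k-4] = [-2.0729+2.5757i, -5.4271-6.2941i, -5.4271+6.2941i, -2.0729-2.5757i, 0]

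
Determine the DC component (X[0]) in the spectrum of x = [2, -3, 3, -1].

X[0] = Σ(n=0 to 3) x[n] · ω_4^0 = Σ x[n]
= (2) + (-3) + (3) + (-1)

X[0] = 1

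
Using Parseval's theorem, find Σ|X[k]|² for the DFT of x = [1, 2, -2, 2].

Parseval: Σ|x[n]|² = (1/N)Σ|X[k]|², so Σ|X[k]|² = N·Σ|x[n]|² = 4·13.0000

Σ|X[k]|² = N·Σ|x[n]|² = 4·13.0000 = 52.0000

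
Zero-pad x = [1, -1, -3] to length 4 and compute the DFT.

Original 3-point DFT: [-3, 3.0000-1.7321i, 3.0000+1.7321i]
Zero-padded 4-point DFT provides frequency interpolation.

DFT_4([x, 0, ...]) = [-3, 4+1i, -1, 4-1i]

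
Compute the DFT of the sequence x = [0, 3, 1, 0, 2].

X[k] = Σ(n=0 to 4) x[n] · ω_5^(nk)
where ω_5 = e^(-2πi/5)

Computing each X[k]:
X[0] = 6
X[1] = 0.7361-1.5388i
X[2] = -3.7361+0.3633i
X[3] = -3.7361-0.3633i
X[4] = 0.7361+1.5388i

X = [6, 0.7361-1.5388i, -3.7361+0.3633i, -3.7361-0.3633i, 0.7361+1.5388i]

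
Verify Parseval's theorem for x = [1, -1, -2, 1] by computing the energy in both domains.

Time domain:
Σ|x[n]|² = |1|² + |-1|² + |-2|² + |1|² = 7.0000

Frequency domain:
(1/4)Σ|X[k]|² = (1/4)(|-1|² + |3+2i|² + |-1|² + |3-2i|²) = (1/4)·28.0000 = 7.0000

Both sides agree, confirming Parseval's theorem.

Σ|x[n]|² = (1/N)Σ|X[k]|² = 7.0000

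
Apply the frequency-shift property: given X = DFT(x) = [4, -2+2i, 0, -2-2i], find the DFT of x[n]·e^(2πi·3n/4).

Modulation property: DFT(ω_4^(-3n)·x[n]) = X[(k-3) mod 4], so circularly shift X by 3 positions.

X[k-3] = [-2+2i, 0, -2-2i, 4]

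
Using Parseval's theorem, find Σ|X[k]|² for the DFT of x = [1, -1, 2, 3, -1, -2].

Parseval: Σ|x[n]|² = (1/N)Σ|X[k]|², so Σ|X[k]|² = N·Σ|x[n]|² = 6·20.0000

Σ|X[k]|² = N·Σ|x[n]|² = 6·20.0000 = 120.0000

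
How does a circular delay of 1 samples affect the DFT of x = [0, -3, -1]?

Time shift by 1: X_shifted[k] = ω_3^(1k) · X[k]
Shifted x = [-1, 0, -3]

DFT(x[n-1]) = [-4, 0.5000-2.5981i, 0.5000+2.5981i]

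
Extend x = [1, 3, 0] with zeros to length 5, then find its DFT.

Original 3-point DFT: [4, -0.5000-2.5981i, -0.5000+2.5981i]
Zero-padded 5-point DFT provides frequency interpolation.

DFT_5([x, 0, ...]) = [4, 1.9271-2.8532i, -1.4271-1.7634i, -1.4271+1.7634i, 1.9271+2.8532i]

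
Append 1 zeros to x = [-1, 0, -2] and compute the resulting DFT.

Original 3-point DFT: [-3, -1.7321i, 1.7321i]
Zero-padded 4-point DFT provides frequency interpolation.

DFT_4([x, 0, ...]) = [-3, 1, -3, 1]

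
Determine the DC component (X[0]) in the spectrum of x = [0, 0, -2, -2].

X[0] = Σ(n=0 to 3) x[n] · ω_4^0 = Σ x[n]
= (0) + (0) + (-2) + (-2)

X[0] = -4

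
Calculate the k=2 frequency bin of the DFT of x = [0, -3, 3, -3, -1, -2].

X[2] = Σ(n=0 to 5) x[n] · ω_6^(2n) where ω_6 = e^(-2πi/6)
= (0)·ω_6^0 + (-3)·ω_6^2 + (3)·ω_6^4 + (-3)·ω_6^6 + (-1)·ω_6^8 + (-2)·ω_6^10

X[2] = -1.5000+4.3301i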